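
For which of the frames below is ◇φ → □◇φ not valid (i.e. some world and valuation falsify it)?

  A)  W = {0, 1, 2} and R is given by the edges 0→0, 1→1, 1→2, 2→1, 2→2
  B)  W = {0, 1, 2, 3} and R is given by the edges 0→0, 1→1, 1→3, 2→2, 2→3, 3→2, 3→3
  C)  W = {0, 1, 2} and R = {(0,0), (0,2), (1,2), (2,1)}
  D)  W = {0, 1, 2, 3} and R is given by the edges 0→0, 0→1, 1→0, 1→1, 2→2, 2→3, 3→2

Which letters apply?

The schema ◇φ → □◇φ is axiom 5; it is valid on a frame iff R is euclidean.
(A) R is euclidean (any two R-successors of the same world are R-related), so the schema is valid here.
(B) R is not euclidean (1 R 3 and 1 R 1 but not 3 R 1), so the schema fails here.
(C) R is not euclidean (0 R 2 and 0 R 0 but not 2 R 0), so the schema fails here.
(D) R is not euclidean (2 R 3 and 2 R 3 but not 3 R 3), so the schema fails here.

B, C, D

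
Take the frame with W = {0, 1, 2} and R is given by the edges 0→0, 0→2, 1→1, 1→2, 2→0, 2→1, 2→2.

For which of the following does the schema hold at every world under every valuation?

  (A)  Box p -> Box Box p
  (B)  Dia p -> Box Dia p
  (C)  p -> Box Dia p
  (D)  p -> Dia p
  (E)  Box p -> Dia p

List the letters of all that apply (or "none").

C, D, E

R is reflexive: each world relates to itself.
R is symmetric: every R-edge is matched by its reverse.
R is not transitive: 0 R 2 and 2 R 1 but not 0 R 1.
R is not euclidean: 2 R 0 and 2 R 1 but not 0 R 1.
R is serial: every world has an R-successor.
(A) Box p -> Box Box p is axiom 4, which corresponds to transitivity. R is not transitive — not valid.
(B) Dia p -> Box Dia p (axiom 5) characterises the euclidean frames. R is not euclidean — not valid.
(C) p -> Box Dia p (axiom B) characterises the symmetric frames. R is symmetric — valid.
(D) p -> Dia p is the dual of axiom T; it is valid on a frame exactly when R is reflexive. R is reflexive, so valid.
(E) axiom D: valid iff R is serial. R is serial — valid.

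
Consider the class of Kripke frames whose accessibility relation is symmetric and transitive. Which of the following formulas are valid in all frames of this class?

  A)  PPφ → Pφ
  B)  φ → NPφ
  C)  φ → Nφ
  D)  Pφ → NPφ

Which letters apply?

A, B, D

A symmetric transitive relation is euclidean (uRv and uRw give vRu by symmetry, then vRw by transitivity).
(A) the dual of axiom 4: valid iff R is transitive. Every such R is transitive — valid.
(B) axiom B: valid iff R is symmetric. Every such R is symmetric — valid.
(C) φ → Nφ is valid only on frames where every R-edge is a self-loop. Such an R need not be a subset of the identity — not valid.
(D) axiom 5: valid iff R is euclidean. Every such R is euclidean — valid.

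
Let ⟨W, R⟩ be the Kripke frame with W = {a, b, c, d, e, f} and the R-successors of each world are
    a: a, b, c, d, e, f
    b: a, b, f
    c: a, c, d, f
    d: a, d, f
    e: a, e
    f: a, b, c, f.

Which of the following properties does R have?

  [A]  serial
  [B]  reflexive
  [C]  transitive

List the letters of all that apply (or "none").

A, B

(A) serial: every world has an R-successor.
(B) reflexive: each world relates to itself.
(C) not transitive: b R a and a R c but not b R c.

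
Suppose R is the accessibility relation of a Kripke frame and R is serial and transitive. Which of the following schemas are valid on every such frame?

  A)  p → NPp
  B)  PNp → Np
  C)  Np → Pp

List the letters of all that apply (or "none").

C

(A) p → NPp is axiom B; it is valid on a frame exactly when R is symmetric. Such an R need not be symmetric, so not valid.
(B) the dual of axiom 5: valid iff R is euclidean. Such an R need not be euclidean — not valid.
(C) Np → Pp is axiom D, which corresponds to seriality. Every such R is serial — valid.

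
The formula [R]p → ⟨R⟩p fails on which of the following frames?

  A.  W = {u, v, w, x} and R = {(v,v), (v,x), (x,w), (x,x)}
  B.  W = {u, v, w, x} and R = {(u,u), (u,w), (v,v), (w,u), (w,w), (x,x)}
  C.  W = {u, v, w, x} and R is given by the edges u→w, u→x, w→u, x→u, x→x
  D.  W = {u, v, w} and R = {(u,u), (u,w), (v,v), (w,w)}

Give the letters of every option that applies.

A, C

The schema [R]p → ⟨R⟩p is axiom D; it is valid on a frame iff R is serial.
(A) R is not serial (u has no R-successor), so the schema fails here.
(B) R is serial (every world has an R-successor), so the schema is valid here.
(C) R is not serial (v has no R-successor), so the schema fails here.
(D) R is serial (every world has an R-successor), so the schema is valid here.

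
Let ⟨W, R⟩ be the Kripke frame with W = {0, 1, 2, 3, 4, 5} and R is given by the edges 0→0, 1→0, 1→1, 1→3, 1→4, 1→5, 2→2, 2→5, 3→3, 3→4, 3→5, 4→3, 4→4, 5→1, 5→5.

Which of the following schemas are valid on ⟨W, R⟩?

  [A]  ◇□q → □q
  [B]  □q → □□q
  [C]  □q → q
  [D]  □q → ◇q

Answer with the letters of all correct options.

C, D

R is reflexive: each world relates to itself.
R is not transitive: 2 R 5 and 5 R 1 but not 2 R 1.
R is not euclidean: 1 R 0 and 1 R 1 but not 0 R 1.
R is serial: every world has an R-successor.
(A) the dual of axiom 5: valid iff R is euclidean. R is not euclidean — not valid.
(B) □q → □□q (axiom 4) characterises the transitive frames. R is not transitive — not valid.
(C) axiom T: valid iff R is reflexive. R is reflexive — valid.
(D) □q → ◇q is axiom D, which corresponds to seriality. R is serial — valid.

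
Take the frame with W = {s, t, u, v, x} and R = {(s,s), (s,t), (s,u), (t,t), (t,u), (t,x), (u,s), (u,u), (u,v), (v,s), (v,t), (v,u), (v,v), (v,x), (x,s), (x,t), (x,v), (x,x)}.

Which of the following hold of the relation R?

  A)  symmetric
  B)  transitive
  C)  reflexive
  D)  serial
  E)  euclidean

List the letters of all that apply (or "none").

C, D

(A) not symmetric: s R t but not t R s.
(B) not transitive: s R t and t R x but not s R x.
(C) reflexive: each world relates to itself.
(D) serial: every world has an R-successor.
(E) not euclidean: s R t and s R s but not t R s.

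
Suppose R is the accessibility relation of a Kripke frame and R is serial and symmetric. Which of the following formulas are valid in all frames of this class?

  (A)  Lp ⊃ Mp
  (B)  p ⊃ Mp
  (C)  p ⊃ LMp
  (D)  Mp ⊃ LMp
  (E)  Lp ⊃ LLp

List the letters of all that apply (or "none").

(A) Lp ⊃ Mp (axiom D) characterises the serial frames. Every such R is serial — valid.
(B) p ⊃ Mp is the dual of axiom T; it is valid on a frame exactly when R is reflexive. Such an R need not be reflexive, so not valid.
(C) p ⊃ LMp is axiom B, which corresponds to symmetry. Every such R is symmetric — valid.
(D) Mp ⊃ LMp is axiom 5, which corresponds to the euclidean property. Such an R need not be euclidean — not valid.
(E) Lp ⊃ LLp is axiom 4, which corresponds to transitivity. Such an R need not be transitive — not valid.

A, C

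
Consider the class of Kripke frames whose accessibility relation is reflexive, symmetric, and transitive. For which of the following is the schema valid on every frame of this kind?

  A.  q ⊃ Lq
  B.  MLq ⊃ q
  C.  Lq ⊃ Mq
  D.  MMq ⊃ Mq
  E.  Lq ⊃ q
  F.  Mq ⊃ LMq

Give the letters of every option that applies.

B, C, D, E, F

A relation that is reflexive, symmetric, and transitive is also euclidean and serial.
(A) q ⊃ Lq (equivalent to ◇p→p) corresponds to R being a subset of the identity. Such an R need not be a subset of the identity, so not valid.
(B) MLq ⊃ q (the dual of axiom B) characterises the symmetric frames. Every such R is symmetric — valid.
(C) axiom D: valid iff R is serial. Every such R is serial — valid.
(D) MMq ⊃ Mq is the dual of axiom 4, which corresponds to transitivity. Every such R is transitive — valid.
(E) Lq ⊃ q is axiom T; it is valid on a frame exactly when R is reflexive. Every such R is reflexive, so valid.
(F) Mq ⊃ LMq is axiom 5; it is valid on a frame exactly when R is euclidean. Every such R is euclidean, so valid.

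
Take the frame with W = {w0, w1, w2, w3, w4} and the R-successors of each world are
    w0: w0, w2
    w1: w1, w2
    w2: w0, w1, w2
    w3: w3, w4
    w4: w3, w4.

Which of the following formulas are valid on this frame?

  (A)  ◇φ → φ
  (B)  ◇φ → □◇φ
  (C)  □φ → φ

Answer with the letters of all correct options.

R is reflexive: each world relates to itself.
R is not euclidean: w2 R w0 and w2 R w1 but not w0 R w1.
R is not a subset of the identity: w0 R w2 with w0 ≠ w2.
(A) ◇φ → φ (the converse of T) corresponds to R being a subset of the identity. Here R ⊄ identity, so not valid.
(B) ◇φ → □◇φ (axiom 5) characterises the euclidean frames. R is not euclidean — not valid.
(C) axiom T: valid iff R is reflexive. R is reflexive — valid.

C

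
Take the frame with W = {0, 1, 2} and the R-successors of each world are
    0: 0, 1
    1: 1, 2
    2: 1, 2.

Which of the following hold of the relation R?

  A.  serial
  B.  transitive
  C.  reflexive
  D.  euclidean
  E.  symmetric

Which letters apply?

(A) serial: every world has an R-successor.
(B) not transitive: 0 R 1 and 1 R 2 but not 0 R 2.
(C) reflexive: each world relates to itself.
(D) not euclidean: 0 R 1 and 0 R 0 but not 1 R 0.
(E) not symmetric: 0 R 1 but not 1 R 0.

A, C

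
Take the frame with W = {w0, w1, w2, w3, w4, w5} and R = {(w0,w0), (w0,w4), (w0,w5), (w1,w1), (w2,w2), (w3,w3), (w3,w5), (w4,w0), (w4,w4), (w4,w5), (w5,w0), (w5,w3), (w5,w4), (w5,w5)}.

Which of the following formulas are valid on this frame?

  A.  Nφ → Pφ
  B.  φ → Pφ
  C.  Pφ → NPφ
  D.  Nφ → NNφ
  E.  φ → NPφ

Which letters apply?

A, B, E

R is reflexive: each world relates to itself.
R is symmetric: every R-edge is matched by its reverse.
R is not transitive: w0 R w5 and w5 R w3 but not w0 R w3.
R is not euclidean: w5 R w0 and w5 R w3 but not w0 R w3.
R is serial: every world has an R-successor.
(A) Nφ → Pφ (axiom D) characterises the serial frames. R is serial — valid.
(B) φ → Pφ is the dual of axiom T; it is valid on a frame exactly when R is reflexive. R is reflexive, so valid.
(C) axiom 5: valid iff R is euclidean. R is not euclidean — not valid.
(D) Nφ → NNφ (axiom 4) characterises the transitive frames. R is not transitive — not valid.
(E) axiom B: valid iff R is symmetric. R is symmetric — valid.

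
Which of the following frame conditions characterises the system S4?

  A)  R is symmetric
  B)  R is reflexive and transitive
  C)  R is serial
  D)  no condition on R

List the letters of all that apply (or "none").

(A) this class determines KB, not S4.
(B) S4 is sound and complete for exactly this class.
(C) this class determines D, not S4.
(D) this class determines K, not S4.

B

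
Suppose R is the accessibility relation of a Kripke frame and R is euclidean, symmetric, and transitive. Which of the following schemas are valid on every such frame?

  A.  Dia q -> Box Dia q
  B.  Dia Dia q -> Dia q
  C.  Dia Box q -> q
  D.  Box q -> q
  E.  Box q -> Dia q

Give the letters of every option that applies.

(A) Dia q -> Box Dia q is axiom 5, which corresponds to the euclidean property. Every such R is euclidean — valid.
(B) Dia Dia q -> Dia q is the dual of axiom 4; it is valid on a frame exactly when R is transitive. Every such R is transitive, so valid.
(C) Dia Box q -> q is the dual of axiom B, which corresponds to symmetry. Every such R is symmetric — valid.
(D) Box q -> q is axiom T; it is valid on a frame exactly when R is reflexive. Such an R need not be reflexive, so not valid.
(E) Box q -> Dia q (axiom D) characterises the serial frames. Such an R need not be serial — not valid.

A, B, C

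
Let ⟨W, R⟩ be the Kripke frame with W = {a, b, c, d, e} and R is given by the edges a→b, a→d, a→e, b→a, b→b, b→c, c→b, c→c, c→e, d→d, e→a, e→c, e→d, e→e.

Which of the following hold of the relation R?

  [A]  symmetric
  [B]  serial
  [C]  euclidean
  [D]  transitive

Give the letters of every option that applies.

B

(A) not symmetric: a R d but not d R a.
(B) serial: every world has an R-successor.
(C) not euclidean: a R b and a R d but not b R d.
(D) not transitive: a R b and b R a but not a R a.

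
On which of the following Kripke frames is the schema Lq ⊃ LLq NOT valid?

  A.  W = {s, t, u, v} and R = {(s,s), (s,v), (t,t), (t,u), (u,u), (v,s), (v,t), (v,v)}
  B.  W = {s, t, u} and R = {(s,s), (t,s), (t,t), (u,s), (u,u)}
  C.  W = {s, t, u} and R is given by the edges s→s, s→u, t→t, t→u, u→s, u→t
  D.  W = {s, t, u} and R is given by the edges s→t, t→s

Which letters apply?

A, C, D

The schema Lq ⊃ LLq is axiom 4; it is valid on a frame iff R is transitive.
(A) R is not transitive (s R v and v R t but not s R t), so the schema fails here.
(B) R is transitive (R is closed under composition), so the schema is valid here.
(C) R is not transitive (s R u and u R t but not s R t), so the schema fails here.
(D) R is not transitive (s R t and t R s but not s R s), so the schema fails here.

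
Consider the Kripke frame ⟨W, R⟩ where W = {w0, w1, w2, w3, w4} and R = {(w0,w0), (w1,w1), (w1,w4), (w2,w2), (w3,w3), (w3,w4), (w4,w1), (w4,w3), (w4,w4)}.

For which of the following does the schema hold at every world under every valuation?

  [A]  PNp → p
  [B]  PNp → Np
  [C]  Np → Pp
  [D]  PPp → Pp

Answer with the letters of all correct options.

A, C

R is symmetric: every R-edge is matched by its reverse.
R is not transitive: w1 R w4 and w4 R w3 but not w1 R w3.
R is not euclidean: w4 R w1 and w4 R w3 but not w1 R w3.
R is serial: every world has an R-successor.
(A) PNp → p is the dual of axiom B, which corresponds to symmetry. R is symmetric — valid.
(B) PNp → Np is the dual of axiom 5; it is valid on a frame exactly when R is euclidean. R is not euclidean, so not valid.
(C) axiom D: valid iff R is serial. R is serial — valid.
(D) PPp → Pp (the dual of axiom 4) characterises the transitive frames. R is not transitive — not valid.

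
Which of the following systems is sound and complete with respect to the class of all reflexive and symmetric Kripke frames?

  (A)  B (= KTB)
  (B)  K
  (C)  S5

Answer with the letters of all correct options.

(A) B (= KTB) is determined by exactly this class.
(B) K is determined by the class of arbitrary frames.
(C) S5 is determined by the class of reflexive, symmetric, and transitive frames.

A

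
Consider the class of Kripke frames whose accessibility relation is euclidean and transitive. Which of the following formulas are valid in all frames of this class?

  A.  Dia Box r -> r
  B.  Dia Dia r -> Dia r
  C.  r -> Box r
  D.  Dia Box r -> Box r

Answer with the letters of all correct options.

(A) Dia Box r -> r is the dual of axiom B, which corresponds to symmetry. Such an R need not be symmetric — not valid.
(B) Dia Dia r -> Dia r is the dual of axiom 4, which corresponds to transitivity. Every such R is transitive — valid.
(C) r -> Box r is equivalent to ◇p→p; it holds exactly when R ⊆ identity. Such an R need not be a subset of the identity — not valid.
(D) Dia Box r -> Box r is the dual of axiom 5, which corresponds to the euclidean property. Every such R is euclidean — valid.

B, D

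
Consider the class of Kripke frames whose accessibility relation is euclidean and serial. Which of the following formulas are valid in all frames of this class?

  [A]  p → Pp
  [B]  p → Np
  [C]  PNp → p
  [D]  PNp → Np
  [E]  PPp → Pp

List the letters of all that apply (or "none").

D

(A) p → Pp is the dual of axiom T, which corresponds to reflexivity. Such an R need not be reflexive — not valid.
(B) p → Np (equivalent to ◇p→p) corresponds to R being a subset of the identity. Such an R need not be a subset of the identity, so not valid.
(C) the dual of axiom B: valid iff R is symmetric. Such an R need not be symmetric — not valid.
(D) the dual of axiom 5: valid iff R is euclidean. Every such R is euclidean — valid.
(E) PPp → Pp is the dual of axiom 4, which corresponds to transitivity. Such an R need not be transitive — not valid.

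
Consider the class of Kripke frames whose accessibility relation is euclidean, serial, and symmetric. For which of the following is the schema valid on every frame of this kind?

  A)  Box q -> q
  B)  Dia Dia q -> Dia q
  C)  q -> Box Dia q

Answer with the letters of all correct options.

A, B, C

Serial, symmetric and euclidean together give transitive (from symmetry + euclidean) and then reflexive; the relation is an equivalence.
(A) Box q -> q is axiom T; it is valid on a frame exactly when R is reflexive. Every such R is reflexive, so valid.
(B) Dia Dia q -> Dia q (the dual of axiom 4) characterises the transitive frames. Every such R is transitive — valid.
(C) axiom B: valid iff R is symmetric. Every such R is symmetric — valid.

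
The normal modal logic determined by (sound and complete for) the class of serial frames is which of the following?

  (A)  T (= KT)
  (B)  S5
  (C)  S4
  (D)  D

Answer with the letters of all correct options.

D

(A) T (= KT) is determined by the class of reflexive frames.
(B) S5 is determined by the class of reflexive, symmetric, and transitive frames.
(C) S4 is determined by the class of reflexive and transitive frames.
(D) D is determined by exactly this class.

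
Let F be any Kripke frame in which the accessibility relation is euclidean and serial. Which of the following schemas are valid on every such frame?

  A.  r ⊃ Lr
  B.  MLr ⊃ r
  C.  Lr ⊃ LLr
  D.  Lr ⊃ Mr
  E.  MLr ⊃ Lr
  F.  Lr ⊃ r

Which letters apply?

(A) r ⊃ Lr is valid only on frames where every R-edge is a self-loop. Such an R need not be a subset of the identity — not valid.
(B) the dual of axiom B: valid iff R is symmetric. Such an R need not be symmetric — not valid.
(C) Lr ⊃ LLr (axiom 4) characterises the transitive frames. Such an R need not be transitive — not valid.
(D) axiom D: valid iff R is serial. Every such R is serial — valid.
(E) the dual of axiom 5: valid iff R is euclidean. Every such R is euclidean — valid.
(F) axiom T: valid iff R is reflexive. Such an R need not be reflexive — not valid.

D, E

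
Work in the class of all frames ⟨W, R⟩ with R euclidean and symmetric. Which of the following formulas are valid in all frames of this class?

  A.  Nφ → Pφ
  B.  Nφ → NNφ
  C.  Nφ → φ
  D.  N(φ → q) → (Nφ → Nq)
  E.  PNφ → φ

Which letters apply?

A symmetric euclidean relation is transitive (uRv and vRw give vRu by symmetry, then uRw by the euclidean condition, applied at v).
(A) Nφ → Pφ (axiom D) characterises the serial frames. Such an R need not be serial — not valid.
(B) Nφ → NNφ is axiom 4, which corresponds to transitivity. Every such R is transitive — valid.
(C) axiom T: valid iff R is reflexive. Such an R need not be reflexive — not valid.
(D) N(φ → q) → (Nφ → Nq) is the K axiom; it holds on all frames — valid.
(E) PNφ → φ (the dual of axiom B) characterises the symmetric frames. Every such R is symmetric — valid.

B, D, E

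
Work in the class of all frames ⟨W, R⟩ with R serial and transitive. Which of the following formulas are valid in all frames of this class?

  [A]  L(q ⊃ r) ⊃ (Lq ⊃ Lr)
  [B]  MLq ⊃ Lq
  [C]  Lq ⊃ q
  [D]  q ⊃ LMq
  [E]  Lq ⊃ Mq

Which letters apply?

(A) L(q ⊃ r) ⊃ (Lq ⊃ Lr) is the K axiom; it holds on all frames — valid.
(B) MLq ⊃ Lq (the dual of axiom 5) characterises the euclidean frames. Such an R need not be euclidean — not valid.
(C) Lq ⊃ q is axiom T; it is valid on a frame exactly when R is reflexive. Such an R need not be reflexive, so not valid.
(D) q ⊃ LMq is axiom B, which corresponds to symmetry. Such an R need not be symmetric — not valid.
(E) axiom D: valid iff R is serial. Every such R is serial — valid.

A, E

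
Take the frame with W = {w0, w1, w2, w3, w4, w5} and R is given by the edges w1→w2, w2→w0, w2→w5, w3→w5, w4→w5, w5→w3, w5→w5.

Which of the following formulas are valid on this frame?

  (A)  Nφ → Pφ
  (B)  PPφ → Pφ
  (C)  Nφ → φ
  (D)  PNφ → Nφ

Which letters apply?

R is not reflexive: not w0 R w0.
R is not transitive: w1 R w2 and w2 R w0 but not w1 R w0.
R is not euclidean: w2 R w0 and w2 R w5 but not w0 R w5.
R is not serial: w0 has no R-successor.
(A) Nφ → Pφ (axiom D) characterises the serial frames. R is not serial — not valid.
(B) PPφ → Pφ (the dual of axiom 4) characterises the transitive frames. R is not transitive — not valid.
(C) Nφ → φ (axiom T) characterises the reflexive frames. R is not reflexive — not valid.
(D) PNφ → Nφ (the dual of axiom 5) characterises the euclidean frames. R is not euclidean — not valid.

none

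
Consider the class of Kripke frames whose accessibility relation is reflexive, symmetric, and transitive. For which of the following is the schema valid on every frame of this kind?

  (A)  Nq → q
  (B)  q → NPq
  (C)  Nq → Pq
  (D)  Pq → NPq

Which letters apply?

A, B, C, D

A relation that is reflexive, symmetric, and transitive is also euclidean and serial.
(A) Nq → q (axiom T) characterises the reflexive frames. Every such R is reflexive — valid.
(B) q → NPq (axiom B) characterises the symmetric frames. Every such R is symmetric — valid.
(C) Nq → Pq is axiom D, which corresponds to seriality. Every such R is serial — valid.
(D) Pq → NPq is axiom 5; it is valid on a frame exactly when R is euclidean. Every such R is euclidean, so valid.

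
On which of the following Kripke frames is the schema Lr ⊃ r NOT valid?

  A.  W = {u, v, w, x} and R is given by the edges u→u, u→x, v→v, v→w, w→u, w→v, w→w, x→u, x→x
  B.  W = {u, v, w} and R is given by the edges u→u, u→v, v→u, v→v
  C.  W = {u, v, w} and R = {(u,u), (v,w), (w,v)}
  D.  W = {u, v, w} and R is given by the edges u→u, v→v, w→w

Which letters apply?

The schema Lr ⊃ r is axiom T; it is valid on a frame iff R is reflexive.
(A) R is reflexive (each world relates to itself), so the schema is valid here.
(B) R is not reflexive (not w R w), so the schema fails here.
(C) R is not reflexive (not v R v), so the schema fails here.
(D) R is reflexive (each world relates to itself), so the schema is valid here.

B, C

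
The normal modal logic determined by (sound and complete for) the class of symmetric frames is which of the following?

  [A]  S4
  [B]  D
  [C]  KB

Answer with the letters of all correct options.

C

(A) S4 is determined by the class of reflexive and transitive frames.
(B) D is determined by the class of serial frames.
(C) KB is determined by exactly this class.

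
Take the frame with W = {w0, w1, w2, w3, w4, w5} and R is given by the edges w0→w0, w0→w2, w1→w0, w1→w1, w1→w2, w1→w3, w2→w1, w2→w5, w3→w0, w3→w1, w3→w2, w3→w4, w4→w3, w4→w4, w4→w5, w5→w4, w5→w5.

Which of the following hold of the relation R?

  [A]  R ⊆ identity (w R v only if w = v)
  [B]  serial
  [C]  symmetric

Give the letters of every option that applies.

(A) not ⊆ identity: w0 R w2 with w0 ≠ w2.
(B) serial: every world has an R-successor.
(C) not symmetric: w0 R w2 but not w2 R w0.

B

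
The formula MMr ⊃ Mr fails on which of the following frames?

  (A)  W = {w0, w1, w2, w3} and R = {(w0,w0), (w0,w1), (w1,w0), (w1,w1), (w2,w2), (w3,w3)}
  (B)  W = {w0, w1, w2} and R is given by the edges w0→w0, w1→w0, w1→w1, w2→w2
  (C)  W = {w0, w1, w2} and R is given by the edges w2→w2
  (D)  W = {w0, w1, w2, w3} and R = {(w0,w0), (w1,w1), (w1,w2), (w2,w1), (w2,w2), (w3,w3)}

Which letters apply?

none

The schema MMr ⊃ Mr is the dual of axiom 4; it is valid on a frame iff R is transitive.
(A) R is transitive (R is closed under composition), so the schema is valid here.
(B) R is transitive (R is closed under composition), so the schema is valid here.
(C) R is transitive (R is closed under composition), so the schema is valid here.
(D) R is transitive (R is closed under composition), so the schema is valid here.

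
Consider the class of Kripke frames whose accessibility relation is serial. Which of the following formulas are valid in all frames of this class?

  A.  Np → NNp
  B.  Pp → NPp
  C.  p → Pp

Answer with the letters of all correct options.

(A) axiom 4: valid iff R is transitive. Such an R need not be transitive — not valid.
(B) Pp → NPp (axiom 5) characterises the euclidean frames. Such an R need not be euclidean — not valid.
(C) the dual of axiom T: valid iff R is reflexive. Such an R need not be reflexive — not valid.

none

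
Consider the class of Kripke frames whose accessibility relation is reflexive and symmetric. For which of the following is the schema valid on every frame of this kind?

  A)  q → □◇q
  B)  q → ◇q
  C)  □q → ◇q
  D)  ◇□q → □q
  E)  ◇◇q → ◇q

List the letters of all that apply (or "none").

A, B, C

Reflexive relations are serial.
(A) axiom B: valid iff R is symmetric. Every such R is symmetric — valid.
(B) q → ◇q (the dual of axiom T) characterises the reflexive frames. Every such R is reflexive — valid.
(C) □q → ◇q is axiom D; it is valid on a frame exactly when R is serial. Every such R is serial, so valid.
(D) ◇□q → □q (the dual of axiom 5) characterises the euclidean frames. Such an R need not be euclidean — not valid.
(E) ◇◇q → ◇q (the dual of axiom 4) characterises the transitive frames. Such an R need not be transitive — not valid.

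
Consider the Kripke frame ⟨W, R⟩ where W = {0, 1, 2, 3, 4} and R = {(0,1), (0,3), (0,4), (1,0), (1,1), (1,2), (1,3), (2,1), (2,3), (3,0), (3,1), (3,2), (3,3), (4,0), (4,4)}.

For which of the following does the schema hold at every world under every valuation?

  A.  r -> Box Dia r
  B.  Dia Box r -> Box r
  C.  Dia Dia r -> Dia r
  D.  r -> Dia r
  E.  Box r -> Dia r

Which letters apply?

R is not reflexive: not 0 R 0.
R is symmetric: every R-edge is matched by its reverse.
R is not transitive: 0 R 1 and 1 R 0 but not 0 R 0.
R is not euclidean: 0 R 1 and 0 R 4 but not 1 R 4.
R is serial: every world has an R-successor.
(A) axiom B: valid iff R is symmetric. R is symmetric — valid.
(B) Dia Box r -> Box r (the dual of axiom 5) characterises the euclidean frames. R is not euclidean — not valid.
(C) Dia Dia r -> Dia r (the dual of axiom 4) characterises the transitive frames. R is not transitive — not valid.
(D) r -> Dia r (the dual of axiom T) characterises the reflexive frames. R is not reflexive — not valid.
(E) Box r -> Dia r (axiom D) characterises the serial frames. R is serial — valid.

A, E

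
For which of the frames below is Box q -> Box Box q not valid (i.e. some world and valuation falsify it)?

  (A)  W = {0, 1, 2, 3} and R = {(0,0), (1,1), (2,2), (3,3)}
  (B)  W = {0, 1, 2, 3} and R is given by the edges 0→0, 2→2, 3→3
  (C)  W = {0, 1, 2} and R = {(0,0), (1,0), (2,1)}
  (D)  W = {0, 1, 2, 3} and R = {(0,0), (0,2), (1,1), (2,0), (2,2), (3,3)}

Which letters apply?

The schema Box q -> Box Box q is axiom 4; it is valid on a frame iff R is transitive.
(A) R is transitive (R is closed under composition), so the schema is valid here.
(B) R is transitive (R is closed under composition), so the schema is valid here.
(C) R is not transitive (2 R 1 and 1 R 0 but not 2 R 0), so the schema fails here.
(D) R is transitive (R is closed under composition), so the schema is valid here.

C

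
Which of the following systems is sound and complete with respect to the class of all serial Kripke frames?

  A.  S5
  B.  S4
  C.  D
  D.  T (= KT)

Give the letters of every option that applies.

C

(A) S5 is determined by the class of reflexive, symmetric, and transitive frames.
(B) S4 is determined by the class of reflexive and transitive frames.
(C) D is determined by exactly this class.
(D) T (= KT) is determined by the class of reflexive frames.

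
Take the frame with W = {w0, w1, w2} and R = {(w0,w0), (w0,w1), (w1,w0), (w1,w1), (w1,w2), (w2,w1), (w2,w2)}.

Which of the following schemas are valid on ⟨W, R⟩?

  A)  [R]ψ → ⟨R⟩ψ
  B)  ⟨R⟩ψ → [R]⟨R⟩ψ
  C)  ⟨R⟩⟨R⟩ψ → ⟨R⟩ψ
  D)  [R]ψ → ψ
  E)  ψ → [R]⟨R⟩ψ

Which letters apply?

A, D, E

R is reflexive: each world relates to itself.
R is symmetric: every R-edge is matched by its reverse.
R is not transitive: w0 R w1 and w1 R w2 but not w0 R w2.
R is not euclidean: w1 R w0 and w1 R w2 but not w0 R w2.
R is serial: every world has an R-successor.
(A) axiom D: valid iff R is serial. R is serial — valid.
(B) ⟨R⟩ψ → [R]⟨R⟩ψ (axiom 5) characterises the euclidean frames. R is not euclidean — not valid.
(C) the dual of axiom 4: valid iff R is transitive. R is not transitive — not valid.
(D) [R]ψ → ψ is axiom T, which corresponds to reflexivity. R is reflexive — valid.
(E) ψ → [R]⟨R⟩ψ is axiom B; it is valid on a frame exactly when R is symmetric. R is symmetric, so valid.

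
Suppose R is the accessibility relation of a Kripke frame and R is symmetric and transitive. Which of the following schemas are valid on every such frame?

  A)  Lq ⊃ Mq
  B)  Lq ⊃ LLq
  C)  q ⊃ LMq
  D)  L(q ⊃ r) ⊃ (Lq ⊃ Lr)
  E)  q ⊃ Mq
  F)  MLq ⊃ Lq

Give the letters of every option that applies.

B, C, D, F

A symmetric transitive relation is euclidean (uRv and uRw give vRu by symmetry, then vRw by transitivity).
(A) axiom D: valid iff R is serial. Such an R need not be serial — not valid.
(B) Lq ⊃ LLq is axiom 4; it is valid on a frame exactly when R is transitive. Every such R is transitive, so valid.
(C) q ⊃ LMq is axiom B, which corresponds to symmetry. Every such R is symmetric — valid.
(D) this is just K, valid on every normal frame.
(E) the dual of axiom T: valid iff R is reflexive. Such an R need not be reflexive — not valid.
(F) MLq ⊃ Lq is the dual of axiom 5, which corresponds to the euclidean property. Every such R is euclidean — valid.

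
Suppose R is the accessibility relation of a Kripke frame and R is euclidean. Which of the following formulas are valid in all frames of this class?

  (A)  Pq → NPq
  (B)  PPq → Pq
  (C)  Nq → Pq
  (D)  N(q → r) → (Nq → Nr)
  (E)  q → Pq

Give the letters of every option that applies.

(A) axiom 5: valid iff R is euclidean. Every such R is euclidean — valid.
(B) the dual of axiom 4: valid iff R is transitive. Such an R need not be transitive — not valid.
(C) axiom D: valid iff R is serial. Such an R need not be serial — not valid.
(D) N(q → r) → (Nq → Nr) is the K axiom; it holds on all frames — valid.
(E) q → Pq (the dual of axiom T) characterises the reflexive frames. Such an R need not be reflexive — not valid.

A, D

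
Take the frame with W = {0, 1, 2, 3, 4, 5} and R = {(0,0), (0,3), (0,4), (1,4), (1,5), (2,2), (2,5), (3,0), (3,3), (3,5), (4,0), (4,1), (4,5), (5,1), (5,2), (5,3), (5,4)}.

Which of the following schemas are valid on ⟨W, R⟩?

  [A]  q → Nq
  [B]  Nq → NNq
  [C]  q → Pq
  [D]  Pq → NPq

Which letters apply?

none

R is not reflexive: not 1 R 1.
R is not transitive: 0 R 3 and 3 R 5 but not 0 R 5.
R is not euclidean: 0 R 3 and 0 R 4 but not 3 R 4.
R is not a subset of the identity: 0 R 3 with 0 ≠ 3.
(A) q → Nq is equivalent to ◇p→p; it holds exactly when R ⊆ identity. Here R ⊄ identity — not valid.
(B) Nq → NNq is axiom 4, which corresponds to transitivity. R is not transitive — not valid.
(C) q → Pq (the dual of axiom T) characterises the reflexive frames. R is not reflexive — not valid.
(D) Pq → NPq is axiom 5; it is valid on a frame exactly when R is euclidean. R is not euclidean, so not valid.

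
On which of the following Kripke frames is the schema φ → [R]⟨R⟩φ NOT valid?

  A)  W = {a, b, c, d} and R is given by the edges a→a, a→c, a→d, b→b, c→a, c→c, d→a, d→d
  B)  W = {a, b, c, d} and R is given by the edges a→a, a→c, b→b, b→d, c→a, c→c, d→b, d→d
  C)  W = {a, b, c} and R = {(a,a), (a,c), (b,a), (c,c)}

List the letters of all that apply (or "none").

C

The schema φ → [R]⟨R⟩φ is axiom B; it is valid on a frame iff R is symmetric.
(A) R is symmetric (every R-edge is matched by its reverse), so the schema is valid here.
(B) R is symmetric (every R-edge is matched by its reverse), so the schema is valid here.
(C) R is not symmetric (a R c but not c R a), so the schema fails here.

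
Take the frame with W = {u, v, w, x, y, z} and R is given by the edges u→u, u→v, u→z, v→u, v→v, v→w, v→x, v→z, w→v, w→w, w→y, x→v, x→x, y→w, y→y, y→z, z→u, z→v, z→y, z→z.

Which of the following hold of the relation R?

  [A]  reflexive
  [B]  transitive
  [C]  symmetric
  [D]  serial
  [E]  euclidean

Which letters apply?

(A) reflexive: each world relates to itself.
(B) not transitive: u R v and v R w but not u R w.
(C) symmetric: every R-edge is matched by its reverse.
(D) serial: every world has an R-successor.
(E) not euclidean: v R u and v R w but not u R w.

A, C, D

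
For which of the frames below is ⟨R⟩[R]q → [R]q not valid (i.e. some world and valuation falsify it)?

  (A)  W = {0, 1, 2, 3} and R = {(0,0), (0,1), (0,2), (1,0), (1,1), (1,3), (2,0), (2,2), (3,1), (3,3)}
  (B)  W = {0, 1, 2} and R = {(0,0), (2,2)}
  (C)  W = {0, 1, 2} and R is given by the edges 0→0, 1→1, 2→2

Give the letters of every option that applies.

The schema ⟨R⟩[R]q → [R]q is the dual of axiom 5; it is valid on a frame iff R is euclidean.
(A) R is not euclidean (0 R 1 and 0 R 2 but not 1 R 2), so the schema fails here.
(B) R is euclidean (any two R-successors of the same world are R-related), so the schema is valid here.
(C) R is euclidean (any two R-successors of the same world are R-related), so the schema is valid here.

A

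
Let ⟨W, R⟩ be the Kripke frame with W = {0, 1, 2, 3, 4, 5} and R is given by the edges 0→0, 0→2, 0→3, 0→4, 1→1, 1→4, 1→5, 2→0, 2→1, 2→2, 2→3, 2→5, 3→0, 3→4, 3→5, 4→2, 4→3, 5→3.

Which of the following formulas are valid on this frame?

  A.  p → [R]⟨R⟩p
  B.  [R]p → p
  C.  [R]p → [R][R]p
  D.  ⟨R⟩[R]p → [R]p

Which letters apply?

R is not reflexive: not 3 R 3.
R is not symmetric: 0 R 4 but not 4 R 0.
R is not transitive: 0 R 2 and 2 R 1 but not 0 R 1.
R is not euclidean: 0 R 2 and 0 R 4 but not 2 R 4.
(A) axiom B: valid iff R is symmetric. R is not symmetric — not valid.
(B) [R]p → p (axiom T) characterises the reflexive frames. R is not reflexive — not valid.
(C) [R]p → [R][R]p is axiom 4, which corresponds to transitivity. R is not transitive — not valid.
(D) ⟨R⟩[R]p → [R]p is the dual of axiom 5, which corresponds to the euclidean property. R is not euclidean — not valid.

none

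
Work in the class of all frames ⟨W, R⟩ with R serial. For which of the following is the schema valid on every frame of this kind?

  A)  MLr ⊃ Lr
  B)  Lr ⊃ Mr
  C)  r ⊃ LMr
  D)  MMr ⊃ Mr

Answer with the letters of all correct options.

B

(A) MLr ⊃ Lr is the dual of axiom 5, which corresponds to the euclidean property. Such an R need not be euclidean — not valid.
(B) Lr ⊃ Mr is axiom D, which corresponds to seriality. Every such R is serial — valid.
(C) r ⊃ LMr (axiom B) characterises the symmetric frames. Such an R need not be symmetric — not valid.
(D) the dual of axiom 4: valid iff R is transitive. Such an R need not be transitive — not valid.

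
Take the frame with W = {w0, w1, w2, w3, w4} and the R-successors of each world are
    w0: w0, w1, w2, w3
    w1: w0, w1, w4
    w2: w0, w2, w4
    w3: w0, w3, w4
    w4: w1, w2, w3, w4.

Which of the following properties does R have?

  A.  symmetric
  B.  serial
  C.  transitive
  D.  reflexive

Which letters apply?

(A) symmetric: every R-edge is matched by its reverse.
(B) serial: every world has an R-successor.
(C) not transitive: w0 R w1 and w1 R w4 but not w0 R w4.
(D) reflexive: each world relates to itself.

A, B, D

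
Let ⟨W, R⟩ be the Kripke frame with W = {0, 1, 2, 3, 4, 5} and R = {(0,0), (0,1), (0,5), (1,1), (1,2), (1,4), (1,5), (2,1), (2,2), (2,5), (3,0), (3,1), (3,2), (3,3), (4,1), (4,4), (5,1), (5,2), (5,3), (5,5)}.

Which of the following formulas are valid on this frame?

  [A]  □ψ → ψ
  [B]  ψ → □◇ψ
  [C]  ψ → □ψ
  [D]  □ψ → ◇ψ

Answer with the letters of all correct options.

R is reflexive: each world relates to itself.
R is not symmetric: 0 R 1 but not 1 R 0.
R is serial: every world has an R-successor.
R is not a subset of the identity: 0 R 1 with 0 ≠ 1.
(A) □ψ → ψ (axiom T) characterises the reflexive frames. R is reflexive — valid.
(B) ψ → □◇ψ (axiom B) characterises the symmetric frames. R is not symmetric — not valid.
(C) ψ → □ψ is equivalent to ◇p→p; it holds exactly when R ⊆ identity. Here R ⊄ identity — not valid.
(D) □ψ → ◇ψ (axiom D) characterises the serial frames. R is serial — valid.

A, D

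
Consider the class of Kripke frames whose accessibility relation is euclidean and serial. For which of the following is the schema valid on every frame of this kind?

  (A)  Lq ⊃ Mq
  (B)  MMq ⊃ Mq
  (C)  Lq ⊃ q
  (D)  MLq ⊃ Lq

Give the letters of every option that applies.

A, D

(A) axiom D: valid iff R is serial. Every such R is serial — valid.
(B) MMq ⊃ Mq is the dual of axiom 4; it is valid on a frame exactly when R is transitive. Such an R need not be transitive, so not valid.
(C) Lq ⊃ q is axiom T; it is valid on a frame exactly when R is reflexive. Such an R need not be reflexive, so not valid.
(D) the dual of axiom 5: valid iff R is euclidean. Every such R is euclidean — valid.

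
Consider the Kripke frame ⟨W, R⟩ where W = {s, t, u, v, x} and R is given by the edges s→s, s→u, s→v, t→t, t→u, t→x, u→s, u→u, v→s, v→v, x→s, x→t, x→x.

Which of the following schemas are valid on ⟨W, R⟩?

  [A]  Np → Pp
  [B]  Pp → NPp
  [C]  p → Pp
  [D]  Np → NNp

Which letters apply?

R is reflexive: each world relates to itself.
R is not transitive: t R u and u R s but not t R s.
R is not euclidean: s R u and s R v but not u R v.
R is serial: every world has an R-successor.
(A) axiom D: valid iff R is serial. R is serial — valid.
(B) Pp → NPp (axiom 5) characterises the euclidean frames. R is not euclidean — not valid.
(C) p → Pp is the dual of axiom T; it is valid on a frame exactly when R is reflexive. R is reflexive, so valid.
(D) Np → NNp (axiom 4) characterises the transitive frames. R is not transitive — not valid.

A, C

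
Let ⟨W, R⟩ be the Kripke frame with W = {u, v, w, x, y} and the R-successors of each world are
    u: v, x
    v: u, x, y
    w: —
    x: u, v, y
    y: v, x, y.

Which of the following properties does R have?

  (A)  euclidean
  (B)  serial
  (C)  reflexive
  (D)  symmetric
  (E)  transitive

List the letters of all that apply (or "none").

D

(A) not euclidean: v R u and v R y but not u R y.
(B) not serial: w has no R-successor.
(C) not reflexive: not u R u.
(D) symmetric: every R-edge is matched by its reverse.
(E) not transitive: u R v and v R u but not u R u.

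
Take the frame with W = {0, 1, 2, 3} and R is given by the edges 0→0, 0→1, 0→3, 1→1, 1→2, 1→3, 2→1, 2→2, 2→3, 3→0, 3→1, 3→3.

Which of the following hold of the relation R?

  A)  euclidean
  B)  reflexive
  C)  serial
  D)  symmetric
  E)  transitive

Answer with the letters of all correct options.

B, C

(A) not euclidean: 0 R 1 and 0 R 0 but not 1 R 0.
(B) reflexive: each world relates to itself.
(C) serial: every world has an R-successor.
(D) not symmetric: 0 R 1 but not 1 R 0.
(E) not transitive: 0 R 1 and 1 R 2 but not 0 R 2.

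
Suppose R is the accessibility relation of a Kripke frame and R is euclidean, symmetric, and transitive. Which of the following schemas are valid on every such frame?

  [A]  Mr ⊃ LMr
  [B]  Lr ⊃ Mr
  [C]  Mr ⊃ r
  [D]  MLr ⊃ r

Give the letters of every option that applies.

(A) Mr ⊃ LMr (axiom 5) characterises the euclidean frames. Every such R is euclidean — valid.
(B) axiom D: valid iff R is serial. Such an R need not be serial — not valid.
(C) Mr ⊃ r is the converse of T; it holds exactly when R ⊆ identity. Such an R need not be a subset of the identity — not valid.
(D) MLr ⊃ r (the dual of axiom B) characterises the symmetric frames. Every such R is symmetric — valid.

A, D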